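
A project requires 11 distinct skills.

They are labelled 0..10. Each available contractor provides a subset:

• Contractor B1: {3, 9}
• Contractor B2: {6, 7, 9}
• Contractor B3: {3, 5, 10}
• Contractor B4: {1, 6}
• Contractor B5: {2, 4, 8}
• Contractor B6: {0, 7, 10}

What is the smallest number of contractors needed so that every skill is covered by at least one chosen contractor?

B1 and B3 and B4 and B5 and B6 together: B1 ∪ B3 ∪ B4 ∪ B5 ∪ B6 = {0, 1, 2, 3, 4, 5, 6, 7, 8, 9, 10} — every skill is covered.
No 4 of the 6 contractors cover everything (all 15 combinations miss at least one skill), so 5 is optimal.

5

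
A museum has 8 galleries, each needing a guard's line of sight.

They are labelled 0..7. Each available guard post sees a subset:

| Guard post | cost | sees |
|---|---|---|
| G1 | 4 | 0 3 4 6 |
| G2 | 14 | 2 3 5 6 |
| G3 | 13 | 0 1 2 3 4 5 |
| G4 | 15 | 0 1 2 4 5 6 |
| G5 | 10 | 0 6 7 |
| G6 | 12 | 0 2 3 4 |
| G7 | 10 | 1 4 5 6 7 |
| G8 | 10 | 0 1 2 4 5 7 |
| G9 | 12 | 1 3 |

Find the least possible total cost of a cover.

14

G1, G8 together cover every gallery (G1 ∪ G8 = {0, 1, 2, 3, 4, 5, 6, 7}); total cost 4 + 10 = 14.
No covering selection has total cost below 14.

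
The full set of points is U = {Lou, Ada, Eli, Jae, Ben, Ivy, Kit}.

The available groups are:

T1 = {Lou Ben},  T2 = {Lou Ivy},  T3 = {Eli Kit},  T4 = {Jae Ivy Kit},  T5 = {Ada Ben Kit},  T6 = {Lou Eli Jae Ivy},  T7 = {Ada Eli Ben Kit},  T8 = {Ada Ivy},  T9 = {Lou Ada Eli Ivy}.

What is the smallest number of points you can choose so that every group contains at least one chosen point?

3

The 3 points {Ben, Ivy, Kit} hit every group.
The groups T1, T3, T8 are pairwise disjoint, so any hitting set needs a separate point for each — at least 3. Hence 3 is optimal.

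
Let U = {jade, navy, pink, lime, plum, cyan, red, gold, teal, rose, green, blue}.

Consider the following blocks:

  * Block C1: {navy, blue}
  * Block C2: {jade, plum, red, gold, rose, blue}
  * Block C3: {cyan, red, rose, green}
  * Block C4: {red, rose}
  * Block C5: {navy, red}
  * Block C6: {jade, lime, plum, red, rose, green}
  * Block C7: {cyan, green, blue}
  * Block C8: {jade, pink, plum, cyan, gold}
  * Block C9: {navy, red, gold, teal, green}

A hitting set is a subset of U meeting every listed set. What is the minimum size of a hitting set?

H = {pink, red, blue} meets every block (each contains at least one member of H), and |H| = 3.
The blocks C1, C4, C8 are pairwise disjoint, so any hitting set needs a separate element for each — at least 3. Hence 3 is optimal.

3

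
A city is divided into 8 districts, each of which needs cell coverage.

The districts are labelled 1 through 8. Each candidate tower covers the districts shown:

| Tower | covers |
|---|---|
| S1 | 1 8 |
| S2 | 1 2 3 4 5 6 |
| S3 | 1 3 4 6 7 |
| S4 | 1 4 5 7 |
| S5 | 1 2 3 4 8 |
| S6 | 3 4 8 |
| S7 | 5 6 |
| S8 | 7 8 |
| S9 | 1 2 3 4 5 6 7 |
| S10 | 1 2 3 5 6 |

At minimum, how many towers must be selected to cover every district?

2

S1 and S9 together: S1 ∪ S9 = {1, 2, 3, 4, 5, 6, 7, 8} — every district is covered.
No single tower has all 8 districts (the largest, S9, has 7), so 2 is optimal.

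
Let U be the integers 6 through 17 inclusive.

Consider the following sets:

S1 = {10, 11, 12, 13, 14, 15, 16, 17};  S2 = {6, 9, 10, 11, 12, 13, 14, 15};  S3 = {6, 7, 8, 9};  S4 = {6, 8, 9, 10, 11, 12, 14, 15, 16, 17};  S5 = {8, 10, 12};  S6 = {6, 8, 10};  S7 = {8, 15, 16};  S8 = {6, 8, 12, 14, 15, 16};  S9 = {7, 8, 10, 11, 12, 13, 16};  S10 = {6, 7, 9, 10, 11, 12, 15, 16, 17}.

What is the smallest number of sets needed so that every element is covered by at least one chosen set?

2

Take {S1, S3}. Their union is {6, 7, 8, 9, 10, 11, 12, 13, 14, 15, 16, 17}, which is all 12 elements.
No single set has all 12 elements (the largest, S4, has 10), so 2 is optimal.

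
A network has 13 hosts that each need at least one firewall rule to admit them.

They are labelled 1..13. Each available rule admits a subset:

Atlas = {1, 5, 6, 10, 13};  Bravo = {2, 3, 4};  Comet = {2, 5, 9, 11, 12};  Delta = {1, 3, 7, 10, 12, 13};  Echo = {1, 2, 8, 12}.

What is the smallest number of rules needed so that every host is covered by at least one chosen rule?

5

Atlas and Bravo and Comet and Delta and Echo together: Atlas ∪ Bravo ∪ Comet ∪ Delta ∪ Echo = {1, 2, 3, 4, 5, 6, 7, 8, 9, 10, 11, 12, 13} — every host is covered.
No 4 of the 5 rules cover everything (all 5 combinations miss at least one host), so 5 is optimal.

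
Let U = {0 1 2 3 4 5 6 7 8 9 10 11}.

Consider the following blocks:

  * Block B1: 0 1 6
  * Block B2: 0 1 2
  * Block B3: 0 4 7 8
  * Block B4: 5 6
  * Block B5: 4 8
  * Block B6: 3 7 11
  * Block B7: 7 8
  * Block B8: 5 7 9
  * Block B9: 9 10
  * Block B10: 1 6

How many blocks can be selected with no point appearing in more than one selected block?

B2, B4, B5, B6, B9 are pairwise disjoint (B2={0,1,2}; B4={5,6}; B5={4,8}; B6={3,7,11}; B9={9,10}).
Every remaining block overlaps one of these, and no 6 of the listed blocks are pairwise disjoint, so 5 is the maximum.

5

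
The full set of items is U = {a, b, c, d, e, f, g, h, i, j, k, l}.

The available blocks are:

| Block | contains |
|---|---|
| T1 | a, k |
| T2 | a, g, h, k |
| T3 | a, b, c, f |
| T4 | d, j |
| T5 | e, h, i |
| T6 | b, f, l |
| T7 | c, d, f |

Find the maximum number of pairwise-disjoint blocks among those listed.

T1, T4, T5, T6 are pairwise disjoint (T1={a,k}; T4={d,j}; T5={e,h,i}; T6={b,f,l}).
Every remaining block overlaps one of these, and no 5 of the listed blocks are pairwise disjoint, so 4 is the maximum.

4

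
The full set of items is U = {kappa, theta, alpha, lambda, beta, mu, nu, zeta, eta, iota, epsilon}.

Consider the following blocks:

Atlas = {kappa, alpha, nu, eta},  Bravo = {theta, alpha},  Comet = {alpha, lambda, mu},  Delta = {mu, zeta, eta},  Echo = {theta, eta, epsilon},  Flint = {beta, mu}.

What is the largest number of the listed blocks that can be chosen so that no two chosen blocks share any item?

Bravo, Delta are pairwise disjoint (Bravo={theta,alpha}; Delta={mu,zeta,eta}).
Every remaining block overlaps one of these, and no 3 of the listed blocks are pairwise disjoint, so 2 is the maximum.

2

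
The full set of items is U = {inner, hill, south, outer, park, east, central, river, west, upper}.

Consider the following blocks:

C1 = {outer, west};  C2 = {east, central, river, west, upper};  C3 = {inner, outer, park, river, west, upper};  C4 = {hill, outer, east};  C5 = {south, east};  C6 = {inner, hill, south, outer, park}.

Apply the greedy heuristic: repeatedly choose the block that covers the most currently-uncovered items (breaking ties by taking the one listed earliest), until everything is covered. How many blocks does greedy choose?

Greedy: pick C3 (covers 6 new) → pick C2 (covers 2 new) → pick C6 (covers 2 new). Total picks: 3.
(The true minimum cover uses only 2 blocks, so greedy is not optimal here.)

3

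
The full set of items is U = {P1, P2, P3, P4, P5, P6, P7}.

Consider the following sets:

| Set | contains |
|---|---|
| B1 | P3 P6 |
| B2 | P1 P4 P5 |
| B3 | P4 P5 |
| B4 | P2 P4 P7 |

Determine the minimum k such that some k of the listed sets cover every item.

3

Take {B1, B2, B4}. Their union is {P1, P2, P3, P4, P5, P6, P7}, which is all 7 items.
Each set has at most 3 items, and 2·3 = 6 < 7 — so at least 3 sets are needed, and 3 is optimal.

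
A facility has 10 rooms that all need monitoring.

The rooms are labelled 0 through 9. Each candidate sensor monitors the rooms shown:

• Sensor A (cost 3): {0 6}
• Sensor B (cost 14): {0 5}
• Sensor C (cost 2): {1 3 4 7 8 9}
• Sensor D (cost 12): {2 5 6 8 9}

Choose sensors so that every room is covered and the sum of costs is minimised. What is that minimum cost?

A, C, D together cover every room (A ∪ C ∪ D = {0, 1, 2, 3, 4, 5, 6, 7, 8, 9}); total cost 3 + 2 + 12 = 17.
No covering selection has total cost below 17.

17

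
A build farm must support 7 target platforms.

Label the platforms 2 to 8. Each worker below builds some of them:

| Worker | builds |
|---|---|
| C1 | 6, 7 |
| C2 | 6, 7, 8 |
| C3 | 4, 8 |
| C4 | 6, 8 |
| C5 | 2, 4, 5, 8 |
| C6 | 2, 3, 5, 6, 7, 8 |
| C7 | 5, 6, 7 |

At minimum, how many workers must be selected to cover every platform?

2

Take {C3, C6}. Their union is {2, 3, 4, 5, 6, 7, 8}, which is all 7 platforms.
No single worker has all 7 platforms (the largest, C6, has 6), so 2 is optimal.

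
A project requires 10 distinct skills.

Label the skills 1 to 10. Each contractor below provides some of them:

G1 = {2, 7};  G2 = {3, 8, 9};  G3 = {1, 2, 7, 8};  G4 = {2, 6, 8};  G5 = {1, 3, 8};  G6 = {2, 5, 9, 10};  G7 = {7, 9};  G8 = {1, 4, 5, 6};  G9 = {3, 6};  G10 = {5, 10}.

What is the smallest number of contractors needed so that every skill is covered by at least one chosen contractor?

Take {G1, G5, G6, G8}. Their union is {1, 2, 3, 4, 5, 6, 7, 8, 9, 10}, which is all 10 skills.
No 3 of the 10 contractors cover everything (all 120 combinations miss at least one skill), so 4 is optimal.

4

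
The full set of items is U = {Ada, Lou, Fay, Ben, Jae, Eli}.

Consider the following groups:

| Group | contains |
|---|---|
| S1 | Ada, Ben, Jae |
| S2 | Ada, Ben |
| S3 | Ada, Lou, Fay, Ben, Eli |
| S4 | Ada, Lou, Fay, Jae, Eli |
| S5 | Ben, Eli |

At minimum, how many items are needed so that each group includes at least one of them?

2

H = {Ada, Eli} meets every group (each contains at least one member of H), and |H| = 2.
No single item lies in every group, so at least 2 are needed and 2 is optimal.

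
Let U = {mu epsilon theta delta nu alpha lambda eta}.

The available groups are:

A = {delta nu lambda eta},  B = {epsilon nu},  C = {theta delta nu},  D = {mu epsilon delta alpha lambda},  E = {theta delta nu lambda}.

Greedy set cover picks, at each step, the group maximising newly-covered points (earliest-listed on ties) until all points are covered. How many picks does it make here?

3

Greedy: pick D (covers 5 new) → pick A (covers 2 new) → pick C (covers 1 new). Total picks: 3.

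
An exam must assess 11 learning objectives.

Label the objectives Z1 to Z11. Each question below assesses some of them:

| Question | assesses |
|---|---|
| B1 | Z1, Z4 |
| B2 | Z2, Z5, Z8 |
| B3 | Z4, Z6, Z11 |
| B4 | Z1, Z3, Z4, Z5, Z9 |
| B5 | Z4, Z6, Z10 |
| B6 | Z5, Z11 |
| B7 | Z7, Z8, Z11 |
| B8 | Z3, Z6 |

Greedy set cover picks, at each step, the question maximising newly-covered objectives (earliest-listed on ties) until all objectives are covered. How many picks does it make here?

4

Greedy: pick B4 (covers 5 new) → pick B7 (covers 3 new) → pick B5 (covers 2 new) → pick B2 (covers 1 new). Total picks: 4.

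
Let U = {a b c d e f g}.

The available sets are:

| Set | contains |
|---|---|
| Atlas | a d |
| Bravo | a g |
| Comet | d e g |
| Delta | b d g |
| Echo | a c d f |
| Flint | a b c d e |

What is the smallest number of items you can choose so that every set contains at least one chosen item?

2

Take H = {a, g}. Each listed set contains at least one of these, so H is a hitting set of size 2.
No single item lies in every set, so at least 2 are needed and 2 is optimal.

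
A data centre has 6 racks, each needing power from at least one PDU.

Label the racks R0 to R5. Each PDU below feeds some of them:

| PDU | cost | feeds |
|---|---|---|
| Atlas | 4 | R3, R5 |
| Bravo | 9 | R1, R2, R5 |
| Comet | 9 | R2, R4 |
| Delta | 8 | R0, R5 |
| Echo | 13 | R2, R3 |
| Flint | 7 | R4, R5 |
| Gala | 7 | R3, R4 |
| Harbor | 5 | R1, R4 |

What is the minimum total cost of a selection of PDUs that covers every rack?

24

Bravo, Delta, Gala together cover every rack (Bravo ∪ Delta ∪ Gala = {R0, R1, R2, R3, R4, R5}); total cost 9 + 8 + 7 = 24.
The greedy pick Atlas, Harbor, Delta, Bravo costs 26; no covering selection beats 24.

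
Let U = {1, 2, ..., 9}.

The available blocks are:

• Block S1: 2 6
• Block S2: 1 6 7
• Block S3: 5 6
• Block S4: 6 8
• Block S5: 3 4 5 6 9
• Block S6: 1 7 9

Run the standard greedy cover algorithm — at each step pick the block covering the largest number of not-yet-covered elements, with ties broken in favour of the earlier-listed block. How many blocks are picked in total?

4

Greedy: pick S5 (covers 5 new) → pick S2 (covers 2 new) → pick S1 (covers 1 new) → pick S4 (covers 1 new). Total picks: 4.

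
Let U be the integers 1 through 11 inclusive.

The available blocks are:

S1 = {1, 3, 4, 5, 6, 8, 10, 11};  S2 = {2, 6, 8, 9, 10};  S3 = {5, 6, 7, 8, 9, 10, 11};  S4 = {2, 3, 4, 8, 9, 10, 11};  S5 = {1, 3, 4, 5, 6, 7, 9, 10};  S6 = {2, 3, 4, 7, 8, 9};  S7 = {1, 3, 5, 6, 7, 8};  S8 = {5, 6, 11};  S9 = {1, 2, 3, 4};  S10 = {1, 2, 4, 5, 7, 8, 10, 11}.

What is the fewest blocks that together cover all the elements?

Take {S5, S10}. Their union is {1, 2, 3, 4, 5, 6, 7, 8, 9, 10, 11}, which is all 11 elements.
No single block has all 11 elements (the largest, S1, has 8), so 2 is optimal.

2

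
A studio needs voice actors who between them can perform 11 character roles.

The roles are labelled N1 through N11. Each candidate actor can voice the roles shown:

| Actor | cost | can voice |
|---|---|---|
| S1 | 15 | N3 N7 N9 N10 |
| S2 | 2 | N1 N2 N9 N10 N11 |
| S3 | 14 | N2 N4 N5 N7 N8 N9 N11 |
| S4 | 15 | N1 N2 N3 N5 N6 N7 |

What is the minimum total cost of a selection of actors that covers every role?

S2, S3, S4 together cover every role (S2 ∪ S3 ∪ S4 = {N1, N2, N3, N4, N5, N6, N7, N8, N9, N10, N11}); total cost 2 + 14 + 15 = 31.
No covering selection has total cost below 31.

31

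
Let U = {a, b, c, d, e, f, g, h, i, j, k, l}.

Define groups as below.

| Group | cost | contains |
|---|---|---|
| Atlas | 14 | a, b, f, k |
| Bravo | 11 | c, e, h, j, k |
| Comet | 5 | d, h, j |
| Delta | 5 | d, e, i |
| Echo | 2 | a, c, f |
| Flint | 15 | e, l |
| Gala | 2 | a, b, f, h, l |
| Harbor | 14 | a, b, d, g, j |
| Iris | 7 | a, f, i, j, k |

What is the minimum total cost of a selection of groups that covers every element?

30

Delta, Echo, Gala, Harbor, Iris together cover every element (Delta ∪ Echo ∪ Gala ∪ Harbor ∪ Iris = {a, b, c, d, e, f, g, h, i, j, k, l}); total cost 5 + 2 + 2 + 14 + 7 = 30.
No covering selection has total cost below 30.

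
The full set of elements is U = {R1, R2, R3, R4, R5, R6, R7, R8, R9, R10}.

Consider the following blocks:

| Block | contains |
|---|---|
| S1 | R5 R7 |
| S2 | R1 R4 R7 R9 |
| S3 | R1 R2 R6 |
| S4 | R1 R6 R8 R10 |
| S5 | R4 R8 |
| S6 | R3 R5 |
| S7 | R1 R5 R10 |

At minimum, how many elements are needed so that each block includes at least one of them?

The 3 elements {R1, R4, R5} hit every block.
The blocks S3, S5, S6 are pairwise disjoint, so any hitting set needs a separate element for each — at least 3. Hence 3 is optimal.

3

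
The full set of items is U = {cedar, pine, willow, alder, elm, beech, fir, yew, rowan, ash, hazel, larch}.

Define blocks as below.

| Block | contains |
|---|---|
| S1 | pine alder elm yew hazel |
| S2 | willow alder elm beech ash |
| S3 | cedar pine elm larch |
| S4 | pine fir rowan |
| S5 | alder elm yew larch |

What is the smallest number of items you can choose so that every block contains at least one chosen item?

2

The 2 items {elm, rowan} hit every block.
The blocks S2, S4 are pairwise disjoint, so any hitting set needs a separate item for each — at least 2. Hence 2 is optimal.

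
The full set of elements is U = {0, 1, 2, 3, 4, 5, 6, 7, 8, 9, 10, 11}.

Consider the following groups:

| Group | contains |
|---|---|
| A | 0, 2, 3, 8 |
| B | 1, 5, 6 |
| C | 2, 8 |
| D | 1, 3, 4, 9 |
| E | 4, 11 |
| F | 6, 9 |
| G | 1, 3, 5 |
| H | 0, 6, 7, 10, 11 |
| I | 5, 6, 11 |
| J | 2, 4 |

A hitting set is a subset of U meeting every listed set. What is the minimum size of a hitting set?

4

T = {2, 3, 6, 11} meets every group (each contains at least one member of T), and |T| = 4.
The groups C, E, F, G are pairwise disjoint, so any hitting set needs a separate element for each — at least 4. Hence 4 is optimal.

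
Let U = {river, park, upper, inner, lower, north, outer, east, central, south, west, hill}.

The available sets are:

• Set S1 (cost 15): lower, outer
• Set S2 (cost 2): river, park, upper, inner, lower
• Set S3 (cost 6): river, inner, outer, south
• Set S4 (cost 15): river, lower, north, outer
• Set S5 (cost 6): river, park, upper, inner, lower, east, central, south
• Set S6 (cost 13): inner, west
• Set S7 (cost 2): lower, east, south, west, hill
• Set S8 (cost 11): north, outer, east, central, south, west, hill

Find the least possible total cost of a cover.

13

S2, S8 together cover every point (S2 ∪ S8 = {river, park, upper, inner, lower, north, outer, east, central, south, west, hill}); total cost 2 + 11 = 13.
The greedy pick S2, S7, S8 costs 15; no covering selection beats 13.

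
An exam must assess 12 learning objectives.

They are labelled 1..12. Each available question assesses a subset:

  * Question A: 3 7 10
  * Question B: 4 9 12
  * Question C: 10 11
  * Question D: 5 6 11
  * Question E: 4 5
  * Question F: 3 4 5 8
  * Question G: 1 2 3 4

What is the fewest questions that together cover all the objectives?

A and B and D and F and G together: A ∪ B ∪ D ∪ F ∪ G = {1, 2, 3, 4, 5, 6, 7, 8, 9, 10, 11, 12} — every objective is covered.
Only F contains 8, so F is forced; the remaining 8 objectives need at least 4 more questions (each remaining question adds at most 2) — so at least 5 questions are needed, and 5 is optimal.

5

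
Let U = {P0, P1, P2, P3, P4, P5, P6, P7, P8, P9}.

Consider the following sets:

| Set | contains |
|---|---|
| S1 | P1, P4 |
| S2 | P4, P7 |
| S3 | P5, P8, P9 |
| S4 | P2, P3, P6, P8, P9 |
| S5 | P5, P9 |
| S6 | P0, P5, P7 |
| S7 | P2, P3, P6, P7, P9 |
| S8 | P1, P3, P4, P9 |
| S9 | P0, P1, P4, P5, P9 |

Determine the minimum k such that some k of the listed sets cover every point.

Take {S4, S6, S9}. Their union is {P0, P1, P2, P3, P4, P5, P6, P7, P8, P9}, which is all 10 points.
No 2 of the 9 sets cover everything (all 36 combinations miss at least one point), so 3 is optimal.

3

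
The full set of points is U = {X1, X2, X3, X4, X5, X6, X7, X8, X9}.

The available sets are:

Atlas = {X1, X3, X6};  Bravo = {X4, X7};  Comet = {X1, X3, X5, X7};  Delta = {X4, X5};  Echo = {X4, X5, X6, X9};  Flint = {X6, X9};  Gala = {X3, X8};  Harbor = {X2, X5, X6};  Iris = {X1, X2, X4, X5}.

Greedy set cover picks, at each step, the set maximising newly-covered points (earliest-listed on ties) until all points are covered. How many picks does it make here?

4

Greedy: pick Comet (covers 4 new) → pick Echo (covers 3 new) → pick Gala (covers 1 new) → pick Harbor (covers 1 new). Total picks: 4.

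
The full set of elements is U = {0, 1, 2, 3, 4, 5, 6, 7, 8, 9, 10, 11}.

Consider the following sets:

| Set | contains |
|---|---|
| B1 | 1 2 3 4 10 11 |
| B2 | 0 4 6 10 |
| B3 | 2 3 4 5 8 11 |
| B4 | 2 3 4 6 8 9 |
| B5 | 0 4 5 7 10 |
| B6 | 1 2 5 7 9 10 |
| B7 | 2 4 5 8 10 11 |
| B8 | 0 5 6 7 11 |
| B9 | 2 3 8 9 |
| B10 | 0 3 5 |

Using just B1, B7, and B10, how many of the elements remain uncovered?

Union of B1, B7, B10 = {0, 1, 2, 3, 4, 5, 8, 10, 11}.
Not covered: 6, 7, 9 — 3 elements.

3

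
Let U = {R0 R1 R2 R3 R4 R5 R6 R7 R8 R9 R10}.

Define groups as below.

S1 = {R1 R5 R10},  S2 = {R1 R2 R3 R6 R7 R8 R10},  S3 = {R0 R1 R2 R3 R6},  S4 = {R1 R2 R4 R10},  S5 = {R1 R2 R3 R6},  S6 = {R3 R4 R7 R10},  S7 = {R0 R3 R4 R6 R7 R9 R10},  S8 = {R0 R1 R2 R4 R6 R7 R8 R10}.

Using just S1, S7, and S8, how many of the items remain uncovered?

Union of S1, S7, S8 = {R0, R1, R2, R3, R4, R5, R6, R7, R8, R9, R10} — that's every item, so 0 are uncovered.

0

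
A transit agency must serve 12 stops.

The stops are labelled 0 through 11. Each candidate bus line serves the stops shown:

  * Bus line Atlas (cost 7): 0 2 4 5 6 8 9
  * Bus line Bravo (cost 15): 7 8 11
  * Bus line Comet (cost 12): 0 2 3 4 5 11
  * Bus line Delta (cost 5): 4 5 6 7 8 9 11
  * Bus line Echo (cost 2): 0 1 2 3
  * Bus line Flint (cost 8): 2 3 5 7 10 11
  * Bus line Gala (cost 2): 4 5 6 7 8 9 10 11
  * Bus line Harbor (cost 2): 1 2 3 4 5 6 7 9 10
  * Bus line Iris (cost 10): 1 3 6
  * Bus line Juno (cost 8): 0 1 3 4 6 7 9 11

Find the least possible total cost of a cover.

4

Echo, Gala together cover every stop (Echo ∪ Gala = {0, 1, 2, 3, 4, 5, 6, 7, 8, 9, 10, 11}); total cost 2 + 2 = 4.
The greedy pick Harbor, Gala, Echo costs 6; no covering selection beats 4.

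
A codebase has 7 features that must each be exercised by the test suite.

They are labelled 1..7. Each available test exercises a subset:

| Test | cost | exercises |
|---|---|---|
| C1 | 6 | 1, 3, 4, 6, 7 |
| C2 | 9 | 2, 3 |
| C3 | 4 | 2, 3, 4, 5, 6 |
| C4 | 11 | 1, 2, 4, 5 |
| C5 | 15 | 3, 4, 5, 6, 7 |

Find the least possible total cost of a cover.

C1, C3 together cover every feature (C1 ∪ C3 = {1, 2, 3, 4, 5, 6, 7}); total cost 6 + 4 = 10.
No covering selection has total cost below 10.

10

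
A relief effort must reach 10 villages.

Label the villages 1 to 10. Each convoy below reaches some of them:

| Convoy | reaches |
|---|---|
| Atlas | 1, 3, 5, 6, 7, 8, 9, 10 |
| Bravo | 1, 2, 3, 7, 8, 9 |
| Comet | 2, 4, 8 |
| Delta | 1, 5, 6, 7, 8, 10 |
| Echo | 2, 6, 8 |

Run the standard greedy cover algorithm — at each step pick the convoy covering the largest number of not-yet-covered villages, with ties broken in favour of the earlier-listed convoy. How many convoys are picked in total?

Greedy: pick Atlas (covers 8 new) → pick Comet (covers 2 new). Total picks: 2.

2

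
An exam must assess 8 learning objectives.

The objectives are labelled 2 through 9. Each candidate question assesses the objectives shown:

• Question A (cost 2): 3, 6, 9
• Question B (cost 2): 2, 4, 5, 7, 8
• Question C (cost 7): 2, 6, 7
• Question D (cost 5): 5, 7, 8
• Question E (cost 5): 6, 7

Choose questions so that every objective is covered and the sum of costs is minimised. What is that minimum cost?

4

A, B together cover every objective (A ∪ B = {2, 3, 4, 5, 6, 7, 8, 9}); total cost 2 + 2 = 4.
No covering selection has total cost below 4.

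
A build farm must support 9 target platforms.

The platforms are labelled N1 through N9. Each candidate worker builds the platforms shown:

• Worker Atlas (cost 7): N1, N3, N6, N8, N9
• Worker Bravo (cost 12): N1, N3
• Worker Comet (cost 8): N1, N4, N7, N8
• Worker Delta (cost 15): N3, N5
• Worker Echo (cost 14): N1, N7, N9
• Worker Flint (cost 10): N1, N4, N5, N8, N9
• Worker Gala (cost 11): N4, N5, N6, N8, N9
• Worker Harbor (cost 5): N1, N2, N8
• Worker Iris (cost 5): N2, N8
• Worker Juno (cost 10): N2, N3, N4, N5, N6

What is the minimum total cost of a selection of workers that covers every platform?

25

Atlas, Comet, Juno together cover every platform (Atlas ∪ Comet ∪ Juno = {N1, N2, N3, N4, N5, N6, N7, N8, N9}); total cost 7 + 8 + 10 = 25.
No covering selection has total cost below 25.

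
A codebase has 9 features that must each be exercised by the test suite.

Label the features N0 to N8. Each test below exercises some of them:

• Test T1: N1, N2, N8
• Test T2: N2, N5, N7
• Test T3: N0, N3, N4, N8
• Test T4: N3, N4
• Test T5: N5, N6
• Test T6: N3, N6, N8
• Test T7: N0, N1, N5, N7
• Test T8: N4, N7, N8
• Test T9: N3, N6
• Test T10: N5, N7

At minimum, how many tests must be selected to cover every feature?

4

Take {T1, T2, T3, T9}. Their union is {N0, N1, N2, N3, N4, N5, N6, N7, N8}, which is all 9 features.
No 3 of the 10 tests cover everything (all 120 combinations miss at least one feature), so 4 is optimal.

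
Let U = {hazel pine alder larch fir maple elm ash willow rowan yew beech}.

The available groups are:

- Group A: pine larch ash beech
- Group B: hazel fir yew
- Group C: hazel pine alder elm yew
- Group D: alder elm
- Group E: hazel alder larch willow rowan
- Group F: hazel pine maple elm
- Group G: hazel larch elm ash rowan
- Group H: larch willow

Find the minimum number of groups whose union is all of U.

A and B and E and F together: A ∪ B ∪ E ∪ F = {hazel, pine, alder, larch, fir, maple, elm, ash, willow, rowan, yew, beech} — every element is covered.
Only B contains fir, so B is forced; the remaining 9 elements need at least 3 more groups (each remaining group adds at most 4) — so at least 4 groups are needed, and 4 is optimal.

4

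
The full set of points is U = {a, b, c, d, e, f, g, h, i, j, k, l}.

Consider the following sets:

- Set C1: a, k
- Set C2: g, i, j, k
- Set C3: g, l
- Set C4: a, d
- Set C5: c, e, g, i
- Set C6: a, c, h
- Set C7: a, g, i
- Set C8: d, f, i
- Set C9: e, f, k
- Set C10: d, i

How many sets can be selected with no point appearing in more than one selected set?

C3, C6, C9, C10 are pairwise disjoint (C3={g,l}; C6={a,c,h}; C9={e,f,k}; C10={d,i}).
Every remaining set overlaps one of these, and no 5 of the listed sets are pairwise disjoint, so 4 is the maximum.

4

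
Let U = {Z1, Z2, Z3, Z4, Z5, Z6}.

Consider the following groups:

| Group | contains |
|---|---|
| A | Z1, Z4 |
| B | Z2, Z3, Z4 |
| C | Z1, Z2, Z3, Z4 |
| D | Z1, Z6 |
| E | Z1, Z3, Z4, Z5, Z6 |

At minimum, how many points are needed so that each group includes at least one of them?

2

H = {Z1, Z4} meets every group (each contains at least one member of H), and |H| = 2.
The groups B, D are pairwise disjoint, so any hitting set needs a separate point for each — at least 2. Hence 2 is optimal.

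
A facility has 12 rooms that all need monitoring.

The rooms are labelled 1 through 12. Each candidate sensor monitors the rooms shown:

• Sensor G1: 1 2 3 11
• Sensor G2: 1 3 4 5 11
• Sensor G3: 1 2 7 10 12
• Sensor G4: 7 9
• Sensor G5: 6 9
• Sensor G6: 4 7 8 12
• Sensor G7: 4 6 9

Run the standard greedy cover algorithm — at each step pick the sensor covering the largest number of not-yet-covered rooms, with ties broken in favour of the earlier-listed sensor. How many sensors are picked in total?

Greedy: pick G2 (covers 5 new) → pick G3 (covers 4 new) → pick G5 (covers 2 new) → pick G6 (covers 1 new). Total picks: 4.

4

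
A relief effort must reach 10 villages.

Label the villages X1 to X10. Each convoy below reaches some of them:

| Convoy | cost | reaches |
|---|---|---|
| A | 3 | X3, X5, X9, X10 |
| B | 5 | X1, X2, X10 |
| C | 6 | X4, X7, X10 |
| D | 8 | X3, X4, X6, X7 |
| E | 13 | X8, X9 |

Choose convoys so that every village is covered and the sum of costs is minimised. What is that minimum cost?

A, B, D, E together cover every village (A ∪ B ∪ D ∪ E = {X1, X2, X3, X4, X5, X6, X7, X8, X9, X10}); total cost 3 + 5 + 8 + 13 = 29.
No covering selection has total cost below 29.

29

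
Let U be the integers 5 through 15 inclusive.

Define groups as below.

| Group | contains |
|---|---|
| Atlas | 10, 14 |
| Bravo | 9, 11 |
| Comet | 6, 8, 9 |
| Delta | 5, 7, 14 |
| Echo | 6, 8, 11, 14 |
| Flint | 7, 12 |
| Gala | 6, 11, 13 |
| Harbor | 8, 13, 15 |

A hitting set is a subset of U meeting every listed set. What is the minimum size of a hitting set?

4

H = {7, 8, 11, 14} meets every group (each contains at least one member of H), and |H| = 4.
The groups Atlas, Bravo, Flint, Harbor are pairwise disjoint, so any hitting set needs a separate element for each — at least 4. Hence 4 is optimal.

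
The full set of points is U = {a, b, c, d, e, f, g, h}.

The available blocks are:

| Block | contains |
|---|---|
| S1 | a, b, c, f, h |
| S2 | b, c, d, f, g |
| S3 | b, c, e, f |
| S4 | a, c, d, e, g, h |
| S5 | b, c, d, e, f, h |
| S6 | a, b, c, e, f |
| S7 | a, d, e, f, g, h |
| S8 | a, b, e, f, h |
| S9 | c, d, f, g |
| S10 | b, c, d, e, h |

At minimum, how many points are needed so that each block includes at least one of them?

The 2 points {a, c} hit every block.
No single point lies in every block, so at least 2 are needed and 2 is optimal.

2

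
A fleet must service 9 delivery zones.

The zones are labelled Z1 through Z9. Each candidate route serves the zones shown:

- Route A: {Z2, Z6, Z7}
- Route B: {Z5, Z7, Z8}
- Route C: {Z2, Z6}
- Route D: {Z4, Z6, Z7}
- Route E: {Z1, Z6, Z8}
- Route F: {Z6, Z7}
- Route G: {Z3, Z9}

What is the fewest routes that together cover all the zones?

B and C and D and E and G together: B ∪ C ∪ D ∪ E ∪ G = {Z1, Z2, Z3, Z4, Z5, Z6, Z7, Z8, Z9} — every zone is covered.
No 4 of the 7 routes cover everything (all 35 combinations miss at least one zone), so 5 is optimal.

5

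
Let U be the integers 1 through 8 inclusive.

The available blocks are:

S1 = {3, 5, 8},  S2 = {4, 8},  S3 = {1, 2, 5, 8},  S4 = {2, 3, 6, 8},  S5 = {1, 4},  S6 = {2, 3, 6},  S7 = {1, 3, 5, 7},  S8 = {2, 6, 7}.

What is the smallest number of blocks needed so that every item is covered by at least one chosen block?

3

S2 and S4 and S7 together: S2 ∪ S4 ∪ S7 = {1, 2, 3, 4, 5, 6, 7, 8} — every item is covered.
No 2 of the 8 blocks cover everything (all 28 combinations miss at least one item), so 3 is optimal.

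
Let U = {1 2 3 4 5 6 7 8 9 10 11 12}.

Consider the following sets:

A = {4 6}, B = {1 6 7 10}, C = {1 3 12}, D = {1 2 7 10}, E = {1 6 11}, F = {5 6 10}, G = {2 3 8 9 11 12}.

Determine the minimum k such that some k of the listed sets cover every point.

A and D and F and G together: A ∪ D ∪ F ∪ G = {1, 2, 3, 4, 5, 6, 7, 8, 9, 10, 11, 12} — every point is covered.
No 3 of the 7 sets cover everything (all 35 combinations miss at least one point), so 4 is optimal.

4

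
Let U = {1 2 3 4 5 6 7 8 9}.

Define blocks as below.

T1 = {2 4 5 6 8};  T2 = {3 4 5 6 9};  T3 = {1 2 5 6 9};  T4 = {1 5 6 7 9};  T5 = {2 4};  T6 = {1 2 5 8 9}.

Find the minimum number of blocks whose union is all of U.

T2 and T4 and T6 together: T2 ∪ T4 ∪ T6 = {1, 2, 3, 4, 5, 6, 7, 8, 9} — every element is covered.
Only T2 contains 3, so T2 is forced; the remaining 4 elements need at least 2 more blocks (each remaining block adds at most 3) — so at least 3 blocks are needed, and 3 is optimal.

3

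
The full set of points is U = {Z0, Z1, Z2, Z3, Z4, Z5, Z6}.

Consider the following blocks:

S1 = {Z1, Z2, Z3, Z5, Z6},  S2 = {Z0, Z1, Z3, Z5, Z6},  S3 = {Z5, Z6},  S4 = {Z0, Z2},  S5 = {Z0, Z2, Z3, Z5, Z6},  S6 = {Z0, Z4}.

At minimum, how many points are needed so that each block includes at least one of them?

2

The 2 points {Z0, Z6} hit every block.
The blocks S3, S4 are pairwise disjoint, so any hitting set needs a separate point for each — at least 2. Hence 2 is optimal.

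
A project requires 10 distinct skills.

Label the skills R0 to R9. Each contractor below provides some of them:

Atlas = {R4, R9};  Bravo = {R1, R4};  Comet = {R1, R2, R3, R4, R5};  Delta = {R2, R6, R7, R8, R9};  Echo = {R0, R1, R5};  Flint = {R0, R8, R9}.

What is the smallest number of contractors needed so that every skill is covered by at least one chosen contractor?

Comet and Delta and Flint together: Comet ∪ Delta ∪ Flint = {R0, R1, R2, R3, R4, R5, R6, R7, R8, R9} — every skill is covered.
Only Comet contains R3, so Comet is forced; the remaining 5 skills need at least 2 more contractors (each remaining contractor adds at most 4) — so at least 3 contractors are needed, and 3 is optimal.

3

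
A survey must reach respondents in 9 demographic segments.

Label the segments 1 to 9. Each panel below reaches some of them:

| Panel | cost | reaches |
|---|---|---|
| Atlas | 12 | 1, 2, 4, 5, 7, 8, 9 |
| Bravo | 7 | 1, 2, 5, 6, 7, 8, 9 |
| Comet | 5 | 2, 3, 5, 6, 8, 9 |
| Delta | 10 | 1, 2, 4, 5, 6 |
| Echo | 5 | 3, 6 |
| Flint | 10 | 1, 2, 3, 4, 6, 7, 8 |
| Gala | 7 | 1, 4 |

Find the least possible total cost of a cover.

Comet, Flint together cover every segment (Comet ∪ Flint = {1, 2, 3, 4, 5, 6, 7, 8, 9}); total cost 5 + 10 = 15.
No covering selection has total cost below 15.

15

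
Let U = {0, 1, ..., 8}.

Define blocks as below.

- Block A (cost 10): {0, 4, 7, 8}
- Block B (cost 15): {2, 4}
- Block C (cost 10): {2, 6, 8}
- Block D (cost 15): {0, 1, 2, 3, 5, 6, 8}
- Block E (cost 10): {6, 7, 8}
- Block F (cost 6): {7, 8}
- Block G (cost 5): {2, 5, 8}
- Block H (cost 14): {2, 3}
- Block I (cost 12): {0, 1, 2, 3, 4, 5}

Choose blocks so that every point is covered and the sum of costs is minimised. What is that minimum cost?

E, I together cover every point (E ∪ I = {0, 1, 2, 3, 4, 5, 6, 7, 8}); total cost 10 + 12 = 22.
The greedy pick G, I, E costs 27; no covering selection beats 22.

22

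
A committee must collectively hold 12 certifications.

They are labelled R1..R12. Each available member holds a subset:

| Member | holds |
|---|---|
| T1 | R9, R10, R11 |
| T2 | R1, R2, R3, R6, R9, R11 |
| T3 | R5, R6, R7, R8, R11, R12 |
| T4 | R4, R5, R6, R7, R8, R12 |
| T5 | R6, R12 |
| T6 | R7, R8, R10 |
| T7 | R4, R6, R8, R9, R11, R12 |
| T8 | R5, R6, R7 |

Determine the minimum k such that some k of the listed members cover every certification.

Take {T1, T2, T4}. Their union is {R1, R2, R3, R4, R5, R6, R7, R8, R9, R10, R11, R12}, which is all 12 certifications.
Only T2 contains R1, so T2 is forced; the remaining 6 certifications need at least 2 more members (each remaining member adds at most 5) — so at least 3 members are needed, and 3 is optimal.

3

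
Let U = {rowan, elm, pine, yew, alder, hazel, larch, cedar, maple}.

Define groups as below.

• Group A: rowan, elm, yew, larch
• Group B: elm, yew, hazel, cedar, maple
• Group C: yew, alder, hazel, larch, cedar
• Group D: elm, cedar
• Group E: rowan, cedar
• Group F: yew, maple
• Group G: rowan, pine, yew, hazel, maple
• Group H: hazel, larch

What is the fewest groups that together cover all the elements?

3

A and C and G together: A ∪ C ∪ G = {rowan, elm, pine, yew, alder, hazel, larch, cedar, maple} — every element is covered.
Only G contains pine, so G is forced; the remaining 4 elements need at least 2 more groups (each remaining group adds at most 3) — so at least 3 groups are needed, and 3 is optimal.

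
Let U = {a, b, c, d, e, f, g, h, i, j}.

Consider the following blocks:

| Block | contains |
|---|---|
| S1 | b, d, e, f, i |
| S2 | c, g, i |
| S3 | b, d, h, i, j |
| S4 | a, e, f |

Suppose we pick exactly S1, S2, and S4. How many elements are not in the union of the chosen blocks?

Union of S1, S2, S4 = {a, b, c, d, e, f, g, i}.
Not covered: h, j — 2 elements.

2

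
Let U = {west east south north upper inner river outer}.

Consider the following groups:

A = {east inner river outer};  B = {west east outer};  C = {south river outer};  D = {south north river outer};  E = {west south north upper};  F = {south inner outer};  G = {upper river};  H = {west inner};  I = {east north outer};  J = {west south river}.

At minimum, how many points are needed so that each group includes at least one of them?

3

T = {west, river, outer} meets every group (each contains at least one member of T), and |T| = 3.
The groups G, H, I are pairwise disjoint, so any hitting set needs a separate point for each — at least 3. Hence 3 is optimal.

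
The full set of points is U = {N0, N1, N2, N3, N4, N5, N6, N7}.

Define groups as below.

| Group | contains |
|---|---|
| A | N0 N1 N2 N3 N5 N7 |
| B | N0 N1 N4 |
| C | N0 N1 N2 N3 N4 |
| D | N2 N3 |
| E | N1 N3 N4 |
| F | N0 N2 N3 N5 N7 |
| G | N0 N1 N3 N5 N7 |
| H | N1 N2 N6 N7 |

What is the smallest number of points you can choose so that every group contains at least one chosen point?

2

Take T = {N1, N2}. Each listed group contains at least one of these, so T is a hitting set of size 2.
The groups B, D are pairwise disjoint, so any hitting set needs a separate point for each — at least 2. Hence 2 is optimal.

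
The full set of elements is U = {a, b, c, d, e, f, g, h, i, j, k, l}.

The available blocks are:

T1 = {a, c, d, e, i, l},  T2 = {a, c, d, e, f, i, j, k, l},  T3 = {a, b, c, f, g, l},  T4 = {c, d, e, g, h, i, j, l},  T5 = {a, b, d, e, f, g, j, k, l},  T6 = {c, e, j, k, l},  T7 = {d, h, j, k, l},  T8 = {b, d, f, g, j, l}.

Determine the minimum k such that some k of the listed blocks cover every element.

2

Take {T4, T5}. Their union is {a, b, c, d, e, f, g, h, i, j, k, l}, which is all 12 elements.
No single block has all 12 elements (the largest, T2, has 9), so 2 is optimal.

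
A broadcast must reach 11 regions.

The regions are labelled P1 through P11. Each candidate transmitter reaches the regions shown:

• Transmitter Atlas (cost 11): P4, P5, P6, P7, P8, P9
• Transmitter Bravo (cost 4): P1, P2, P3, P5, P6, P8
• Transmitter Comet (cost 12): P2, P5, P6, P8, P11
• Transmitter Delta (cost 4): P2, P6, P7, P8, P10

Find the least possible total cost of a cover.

Atlas, Bravo, Comet, Delta together cover every region (Atlas ∪ Bravo ∪ Comet ∪ Delta = {P1, P2, P3, P4, P5, P6, P7, P8, P9, P10, P11}); total cost 11 + 4 + 12 + 4 = 31.
No covering selection has total cost below 31.

31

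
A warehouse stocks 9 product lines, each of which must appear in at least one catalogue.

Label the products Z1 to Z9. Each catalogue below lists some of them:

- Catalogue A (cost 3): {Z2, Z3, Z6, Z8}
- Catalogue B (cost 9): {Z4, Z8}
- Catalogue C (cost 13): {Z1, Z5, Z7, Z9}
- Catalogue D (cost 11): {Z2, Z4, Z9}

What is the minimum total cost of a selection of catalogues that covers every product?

25

A, B, C together cover every product (A ∪ B ∪ C = {Z1, Z2, Z3, Z4, Z5, Z6, Z7, Z8, Z9}); total cost 3 + 9 + 13 = 25.
No covering selection has total cost below 25.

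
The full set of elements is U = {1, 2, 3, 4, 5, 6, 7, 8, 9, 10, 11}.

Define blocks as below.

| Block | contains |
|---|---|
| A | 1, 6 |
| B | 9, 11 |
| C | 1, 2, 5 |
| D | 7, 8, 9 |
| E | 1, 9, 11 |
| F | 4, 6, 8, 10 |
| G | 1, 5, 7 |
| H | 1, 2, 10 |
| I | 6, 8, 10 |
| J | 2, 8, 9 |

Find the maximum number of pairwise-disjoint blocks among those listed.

3

B, C, F are pairwise disjoint (B={9,11}; C={1,2,5}; F={4,6,8,10}).
Every remaining block overlaps one of these, and no 4 of the listed blocks are pairwise disjoint, so 3 is the maximum.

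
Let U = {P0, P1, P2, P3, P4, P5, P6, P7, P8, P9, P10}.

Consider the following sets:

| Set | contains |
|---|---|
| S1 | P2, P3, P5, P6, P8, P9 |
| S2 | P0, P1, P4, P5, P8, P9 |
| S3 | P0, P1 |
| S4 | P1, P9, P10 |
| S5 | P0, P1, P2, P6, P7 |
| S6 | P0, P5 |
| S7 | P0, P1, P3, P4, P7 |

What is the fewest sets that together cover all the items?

Take {S1, S4, S7}. Their union is {P0, P1, P2, P3, P4, P5, P6, P7, P8, P9, P10}, which is all 11 items.
Only S4 contains P10, so S4 is forced; the remaining 8 items need at least 2 more sets (each remaining set adds at most 5) — so at least 3 sets are needed, and 3 is optimal.

3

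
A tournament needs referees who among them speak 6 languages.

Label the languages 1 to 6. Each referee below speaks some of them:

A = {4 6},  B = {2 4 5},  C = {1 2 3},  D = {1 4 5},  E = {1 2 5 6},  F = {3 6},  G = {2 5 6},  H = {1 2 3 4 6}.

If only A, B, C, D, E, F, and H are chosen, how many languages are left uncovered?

Union of A, B, C, D, E, F, H = {1, 2, 3, 4, 5, 6} — that's every language, so 0 are uncovered.

0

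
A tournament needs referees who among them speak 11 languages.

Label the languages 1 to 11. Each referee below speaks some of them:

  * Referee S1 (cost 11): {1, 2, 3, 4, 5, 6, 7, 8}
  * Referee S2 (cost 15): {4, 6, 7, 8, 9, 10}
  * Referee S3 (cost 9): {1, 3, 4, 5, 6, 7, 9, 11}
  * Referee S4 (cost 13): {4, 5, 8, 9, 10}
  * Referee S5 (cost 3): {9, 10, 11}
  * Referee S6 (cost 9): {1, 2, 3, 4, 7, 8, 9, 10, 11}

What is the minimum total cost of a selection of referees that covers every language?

S1, S5 together cover every language (S1 ∪ S5 = {1, 2, 3, 4, 5, 6, 7, 8, 9, 10, 11}); total cost 11 + 3 = 14.
No covering selection has total cost below 14.

14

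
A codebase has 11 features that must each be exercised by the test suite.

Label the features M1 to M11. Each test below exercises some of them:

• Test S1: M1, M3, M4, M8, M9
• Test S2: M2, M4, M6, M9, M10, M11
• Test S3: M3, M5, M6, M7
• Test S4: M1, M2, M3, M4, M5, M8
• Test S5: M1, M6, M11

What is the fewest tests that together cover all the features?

3

Take {S1, S2, S3}. Their union is {M1, M2, M3, M4, M5, M6, M7, M8, M9, M10, M11}, which is all 11 features.
Only S3 contains M7, so S3 is forced; the remaining 7 features need at least 2 more tests (each remaining test adds at most 5) — so at least 3 tests are needed, and 3 is optimal.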